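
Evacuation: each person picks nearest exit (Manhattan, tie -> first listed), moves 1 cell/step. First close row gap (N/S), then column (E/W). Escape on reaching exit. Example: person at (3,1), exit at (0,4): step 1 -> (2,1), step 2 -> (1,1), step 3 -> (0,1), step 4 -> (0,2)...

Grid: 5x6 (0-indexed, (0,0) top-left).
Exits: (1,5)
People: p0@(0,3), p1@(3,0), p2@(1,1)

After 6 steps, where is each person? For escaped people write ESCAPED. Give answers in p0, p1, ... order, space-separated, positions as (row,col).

Step 1: p0:(0,3)->(1,3) | p1:(3,0)->(2,0) | p2:(1,1)->(1,2)
Step 2: p0:(1,3)->(1,4) | p1:(2,0)->(1,0) | p2:(1,2)->(1,3)
Step 3: p0:(1,4)->(1,5)->EXIT | p1:(1,0)->(1,1) | p2:(1,3)->(1,4)
Step 4: p0:escaped | p1:(1,1)->(1,2) | p2:(1,4)->(1,5)->EXIT
Step 5: p0:escaped | p1:(1,2)->(1,3) | p2:escaped
Step 6: p0:escaped | p1:(1,3)->(1,4) | p2:escaped

ESCAPED (1,4) ESCAPED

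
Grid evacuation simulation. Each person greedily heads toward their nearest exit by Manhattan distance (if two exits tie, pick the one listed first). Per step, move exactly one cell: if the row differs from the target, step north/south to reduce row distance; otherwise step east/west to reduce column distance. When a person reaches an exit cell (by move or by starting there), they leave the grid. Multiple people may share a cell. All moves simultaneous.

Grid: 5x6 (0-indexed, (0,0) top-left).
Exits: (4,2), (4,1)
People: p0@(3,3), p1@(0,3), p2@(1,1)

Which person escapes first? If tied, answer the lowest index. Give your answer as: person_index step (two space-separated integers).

Step 1: p0:(3,3)->(4,3) | p1:(0,3)->(1,3) | p2:(1,1)->(2,1)
Step 2: p0:(4,3)->(4,2)->EXIT | p1:(1,3)->(2,3) | p2:(2,1)->(3,1)
Step 3: p0:escaped | p1:(2,3)->(3,3) | p2:(3,1)->(4,1)->EXIT
Step 4: p0:escaped | p1:(3,3)->(4,3) | p2:escaped
Step 5: p0:escaped | p1:(4,3)->(4,2)->EXIT | p2:escaped
Exit steps: [2, 5, 3]
First to escape: p0 at step 2

Answer: 0 2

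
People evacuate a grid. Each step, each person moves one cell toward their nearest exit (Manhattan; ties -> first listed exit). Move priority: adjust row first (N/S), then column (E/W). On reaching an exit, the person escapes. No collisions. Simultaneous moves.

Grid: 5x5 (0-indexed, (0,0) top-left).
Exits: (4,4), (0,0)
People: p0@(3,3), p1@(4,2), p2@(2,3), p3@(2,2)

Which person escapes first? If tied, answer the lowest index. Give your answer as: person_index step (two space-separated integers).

Step 1: p0:(3,3)->(4,3) | p1:(4,2)->(4,3) | p2:(2,3)->(3,3) | p3:(2,2)->(3,2)
Step 2: p0:(4,3)->(4,4)->EXIT | p1:(4,3)->(4,4)->EXIT | p2:(3,3)->(4,3) | p3:(3,2)->(4,2)
Step 3: p0:escaped | p1:escaped | p2:(4,3)->(4,4)->EXIT | p3:(4,2)->(4,3)
Step 4: p0:escaped | p1:escaped | p2:escaped | p3:(4,3)->(4,4)->EXIT
Exit steps: [2, 2, 3, 4]
First to escape: p0 at step 2

Answer: 0 2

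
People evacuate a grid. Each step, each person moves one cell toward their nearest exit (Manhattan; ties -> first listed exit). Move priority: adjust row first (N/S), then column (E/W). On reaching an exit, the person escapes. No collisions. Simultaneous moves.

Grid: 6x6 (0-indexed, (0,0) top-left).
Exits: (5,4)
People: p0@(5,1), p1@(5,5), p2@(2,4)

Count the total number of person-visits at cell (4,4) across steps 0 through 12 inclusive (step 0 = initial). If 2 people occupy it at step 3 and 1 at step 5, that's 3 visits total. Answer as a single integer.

Step 0: p0@(5,1) p1@(5,5) p2@(2,4) -> at (4,4): 0 [-], cum=0
Step 1: p0@(5,2) p1@ESC p2@(3,4) -> at (4,4): 0 [-], cum=0
Step 2: p0@(5,3) p1@ESC p2@(4,4) -> at (4,4): 1 [p2], cum=1
Step 3: p0@ESC p1@ESC p2@ESC -> at (4,4): 0 [-], cum=1
Total visits = 1

Answer: 1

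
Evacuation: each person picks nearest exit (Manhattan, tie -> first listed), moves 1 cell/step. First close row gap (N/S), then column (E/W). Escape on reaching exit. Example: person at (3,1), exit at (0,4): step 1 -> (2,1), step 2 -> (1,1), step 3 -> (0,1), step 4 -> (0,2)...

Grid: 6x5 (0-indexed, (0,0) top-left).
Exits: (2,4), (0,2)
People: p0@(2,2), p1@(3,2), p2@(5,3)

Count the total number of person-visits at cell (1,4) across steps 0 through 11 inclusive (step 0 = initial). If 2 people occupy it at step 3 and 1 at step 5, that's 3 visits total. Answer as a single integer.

Answer: 0

Derivation:
Step 0: p0@(2,2) p1@(3,2) p2@(5,3) -> at (1,4): 0 [-], cum=0
Step 1: p0@(2,3) p1@(2,2) p2@(4,3) -> at (1,4): 0 [-], cum=0
Step 2: p0@ESC p1@(2,3) p2@(3,3) -> at (1,4): 0 [-], cum=0
Step 3: p0@ESC p1@ESC p2@(2,3) -> at (1,4): 0 [-], cum=0
Step 4: p0@ESC p1@ESC p2@ESC -> at (1,4): 0 [-], cum=0
Total visits = 0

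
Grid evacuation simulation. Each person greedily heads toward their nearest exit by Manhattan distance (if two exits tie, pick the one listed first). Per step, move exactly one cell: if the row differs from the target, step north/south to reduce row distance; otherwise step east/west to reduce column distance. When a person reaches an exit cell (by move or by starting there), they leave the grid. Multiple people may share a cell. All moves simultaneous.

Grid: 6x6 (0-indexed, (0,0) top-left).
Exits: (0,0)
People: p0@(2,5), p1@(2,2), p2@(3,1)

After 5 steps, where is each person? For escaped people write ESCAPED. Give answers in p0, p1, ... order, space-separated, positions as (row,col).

Step 1: p0:(2,5)->(1,5) | p1:(2,2)->(1,2) | p2:(3,1)->(2,1)
Step 2: p0:(1,5)->(0,5) | p1:(1,2)->(0,2) | p2:(2,1)->(1,1)
Step 3: p0:(0,5)->(0,4) | p1:(0,2)->(0,1) | p2:(1,1)->(0,1)
Step 4: p0:(0,4)->(0,3) | p1:(0,1)->(0,0)->EXIT | p2:(0,1)->(0,0)->EXIT
Step 5: p0:(0,3)->(0,2) | p1:escaped | p2:escaped

(0,2) ESCAPED ESCAPED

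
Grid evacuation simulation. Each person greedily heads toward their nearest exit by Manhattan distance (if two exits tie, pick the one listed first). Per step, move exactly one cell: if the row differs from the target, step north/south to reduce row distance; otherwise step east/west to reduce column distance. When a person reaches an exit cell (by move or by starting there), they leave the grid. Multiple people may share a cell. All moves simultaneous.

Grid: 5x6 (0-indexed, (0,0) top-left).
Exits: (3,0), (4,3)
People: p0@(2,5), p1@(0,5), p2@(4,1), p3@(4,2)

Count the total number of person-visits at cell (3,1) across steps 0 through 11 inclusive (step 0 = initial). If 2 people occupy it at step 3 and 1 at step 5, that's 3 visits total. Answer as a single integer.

Answer: 1

Derivation:
Step 0: p0@(2,5) p1@(0,5) p2@(4,1) p3@(4,2) -> at (3,1): 0 [-], cum=0
Step 1: p0@(3,5) p1@(1,5) p2@(3,1) p3@ESC -> at (3,1): 1 [p2], cum=1
Step 2: p0@(4,5) p1@(2,5) p2@ESC p3@ESC -> at (3,1): 0 [-], cum=1
Step 3: p0@(4,4) p1@(3,5) p2@ESC p3@ESC -> at (3,1): 0 [-], cum=1
Step 4: p0@ESC p1@(4,5) p2@ESC p3@ESC -> at (3,1): 0 [-], cum=1
Step 5: p0@ESC p1@(4,4) p2@ESC p3@ESC -> at (3,1): 0 [-], cum=1
Step 6: p0@ESC p1@ESC p2@ESC p3@ESC -> at (3,1): 0 [-], cum=1
Total visits = 1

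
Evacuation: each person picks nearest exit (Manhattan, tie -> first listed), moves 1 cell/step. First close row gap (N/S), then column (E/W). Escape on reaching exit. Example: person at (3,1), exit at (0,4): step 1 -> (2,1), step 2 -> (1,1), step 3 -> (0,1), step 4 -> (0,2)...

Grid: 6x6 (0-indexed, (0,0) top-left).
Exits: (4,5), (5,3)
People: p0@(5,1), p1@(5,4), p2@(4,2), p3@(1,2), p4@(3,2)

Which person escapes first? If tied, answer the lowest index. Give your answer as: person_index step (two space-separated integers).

Step 1: p0:(5,1)->(5,2) | p1:(5,4)->(5,3)->EXIT | p2:(4,2)->(5,2) | p3:(1,2)->(2,2) | p4:(3,2)->(4,2)
Step 2: p0:(5,2)->(5,3)->EXIT | p1:escaped | p2:(5,2)->(5,3)->EXIT | p3:(2,2)->(3,2) | p4:(4,2)->(5,2)
Step 3: p0:escaped | p1:escaped | p2:escaped | p3:(3,2)->(4,2) | p4:(5,2)->(5,3)->EXIT
Step 4: p0:escaped | p1:escaped | p2:escaped | p3:(4,2)->(5,2) | p4:escaped
Step 5: p0:escaped | p1:escaped | p2:escaped | p3:(5,2)->(5,3)->EXIT | p4:escaped
Exit steps: [2, 1, 2, 5, 3]
First to escape: p1 at step 1

Answer: 1 1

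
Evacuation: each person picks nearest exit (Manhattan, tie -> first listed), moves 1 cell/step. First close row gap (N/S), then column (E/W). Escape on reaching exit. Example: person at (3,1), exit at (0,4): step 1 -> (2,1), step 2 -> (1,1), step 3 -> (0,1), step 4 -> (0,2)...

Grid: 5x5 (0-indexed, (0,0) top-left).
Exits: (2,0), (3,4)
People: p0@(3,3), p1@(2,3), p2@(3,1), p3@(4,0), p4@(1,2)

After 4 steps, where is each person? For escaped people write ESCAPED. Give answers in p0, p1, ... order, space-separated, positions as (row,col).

Step 1: p0:(3,3)->(3,4)->EXIT | p1:(2,3)->(3,3) | p2:(3,1)->(2,1) | p3:(4,0)->(3,0) | p4:(1,2)->(2,2)
Step 2: p0:escaped | p1:(3,3)->(3,4)->EXIT | p2:(2,1)->(2,0)->EXIT | p3:(3,0)->(2,0)->EXIT | p4:(2,2)->(2,1)
Step 3: p0:escaped | p1:escaped | p2:escaped | p3:escaped | p4:(2,1)->(2,0)->EXIT

ESCAPED ESCAPED ESCAPED ESCAPED ESCAPED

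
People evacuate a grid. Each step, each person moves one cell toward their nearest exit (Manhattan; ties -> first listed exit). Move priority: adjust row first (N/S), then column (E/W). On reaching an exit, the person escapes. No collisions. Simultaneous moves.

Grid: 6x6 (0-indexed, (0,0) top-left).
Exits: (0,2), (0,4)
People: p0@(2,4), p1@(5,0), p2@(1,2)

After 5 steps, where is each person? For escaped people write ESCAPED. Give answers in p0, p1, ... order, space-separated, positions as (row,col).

Step 1: p0:(2,4)->(1,4) | p1:(5,0)->(4,0) | p2:(1,2)->(0,2)->EXIT
Step 2: p0:(1,4)->(0,4)->EXIT | p1:(4,0)->(3,0) | p2:escaped
Step 3: p0:escaped | p1:(3,0)->(2,0) | p2:escaped
Step 4: p0:escaped | p1:(2,0)->(1,0) | p2:escaped
Step 5: p0:escaped | p1:(1,0)->(0,0) | p2:escaped

ESCAPED (0,0) ESCAPED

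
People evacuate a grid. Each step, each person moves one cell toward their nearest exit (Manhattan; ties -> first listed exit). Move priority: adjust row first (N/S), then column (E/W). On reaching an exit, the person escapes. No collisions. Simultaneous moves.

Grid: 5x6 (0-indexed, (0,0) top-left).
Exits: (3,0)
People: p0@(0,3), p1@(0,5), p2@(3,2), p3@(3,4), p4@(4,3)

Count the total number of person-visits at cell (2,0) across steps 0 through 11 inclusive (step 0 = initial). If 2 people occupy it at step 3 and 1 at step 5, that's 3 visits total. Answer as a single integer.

Answer: 0

Derivation:
Step 0: p0@(0,3) p1@(0,5) p2@(3,2) p3@(3,4) p4@(4,3) -> at (2,0): 0 [-], cum=0
Step 1: p0@(1,3) p1@(1,5) p2@(3,1) p3@(3,3) p4@(3,3) -> at (2,0): 0 [-], cum=0
Step 2: p0@(2,3) p1@(2,5) p2@ESC p3@(3,2) p4@(3,2) -> at (2,0): 0 [-], cum=0
Step 3: p0@(3,3) p1@(3,5) p2@ESC p3@(3,1) p4@(3,1) -> at (2,0): 0 [-], cum=0
Step 4: p0@(3,2) p1@(3,4) p2@ESC p3@ESC p4@ESC -> at (2,0): 0 [-], cum=0
Step 5: p0@(3,1) p1@(3,3) p2@ESC p3@ESC p4@ESC -> at (2,0): 0 [-], cum=0
Step 6: p0@ESC p1@(3,2) p2@ESC p3@ESC p4@ESC -> at (2,0): 0 [-], cum=0
Step 7: p0@ESC p1@(3,1) p2@ESC p3@ESC p4@ESC -> at (2,0): 0 [-], cum=0
Step 8: p0@ESC p1@ESC p2@ESC p3@ESC p4@ESC -> at (2,0): 0 [-], cum=0
Total visits = 0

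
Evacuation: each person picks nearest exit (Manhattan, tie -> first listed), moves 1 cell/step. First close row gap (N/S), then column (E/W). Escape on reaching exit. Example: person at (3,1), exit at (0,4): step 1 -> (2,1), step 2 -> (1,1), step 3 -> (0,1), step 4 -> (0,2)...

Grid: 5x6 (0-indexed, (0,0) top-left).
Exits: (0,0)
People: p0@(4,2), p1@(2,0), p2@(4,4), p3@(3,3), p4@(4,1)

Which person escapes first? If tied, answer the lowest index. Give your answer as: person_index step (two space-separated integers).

Answer: 1 2

Derivation:
Step 1: p0:(4,2)->(3,2) | p1:(2,0)->(1,0) | p2:(4,4)->(3,4) | p3:(3,3)->(2,3) | p4:(4,1)->(3,1)
Step 2: p0:(3,2)->(2,2) | p1:(1,0)->(0,0)->EXIT | p2:(3,4)->(2,4) | p3:(2,3)->(1,3) | p4:(3,1)->(2,1)
Step 3: p0:(2,2)->(1,2) | p1:escaped | p2:(2,4)->(1,4) | p3:(1,3)->(0,3) | p4:(2,1)->(1,1)
Step 4: p0:(1,2)->(0,2) | p1:escaped | p2:(1,4)->(0,4) | p3:(0,3)->(0,2) | p4:(1,1)->(0,1)
Step 5: p0:(0,2)->(0,1) | p1:escaped | p2:(0,4)->(0,3) | p3:(0,2)->(0,1) | p4:(0,1)->(0,0)->EXIT
Step 6: p0:(0,1)->(0,0)->EXIT | p1:escaped | p2:(0,3)->(0,2) | p3:(0,1)->(0,0)->EXIT | p4:escaped
Step 7: p0:escaped | p1:escaped | p2:(0,2)->(0,1) | p3:escaped | p4:escaped
Step 8: p0:escaped | p1:escaped | p2:(0,1)->(0,0)->EXIT | p3:escaped | p4:escaped
Exit steps: [6, 2, 8, 6, 5]
First to escape: p1 at step 2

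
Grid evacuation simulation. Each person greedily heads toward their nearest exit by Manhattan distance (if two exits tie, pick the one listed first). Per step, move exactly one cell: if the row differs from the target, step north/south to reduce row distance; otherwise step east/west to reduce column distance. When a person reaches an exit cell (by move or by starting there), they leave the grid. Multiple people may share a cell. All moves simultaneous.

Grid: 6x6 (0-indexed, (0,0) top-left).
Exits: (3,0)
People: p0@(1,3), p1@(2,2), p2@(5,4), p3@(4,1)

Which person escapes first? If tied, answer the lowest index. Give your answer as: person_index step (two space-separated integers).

Step 1: p0:(1,3)->(2,3) | p1:(2,2)->(3,2) | p2:(5,4)->(4,4) | p3:(4,1)->(3,1)
Step 2: p0:(2,3)->(3,3) | p1:(3,2)->(3,1) | p2:(4,4)->(3,4) | p3:(3,1)->(3,0)->EXIT
Step 3: p0:(3,3)->(3,2) | p1:(3,1)->(3,0)->EXIT | p2:(3,4)->(3,3) | p3:escaped
Step 4: p0:(3,2)->(3,1) | p1:escaped | p2:(3,3)->(3,2) | p3:escaped
Step 5: p0:(3,1)->(3,0)->EXIT | p1:escaped | p2:(3,2)->(3,1) | p3:escaped
Step 6: p0:escaped | p1:escaped | p2:(3,1)->(3,0)->EXIT | p3:escaped
Exit steps: [5, 3, 6, 2]
First to escape: p3 at step 2

Answer: 3 2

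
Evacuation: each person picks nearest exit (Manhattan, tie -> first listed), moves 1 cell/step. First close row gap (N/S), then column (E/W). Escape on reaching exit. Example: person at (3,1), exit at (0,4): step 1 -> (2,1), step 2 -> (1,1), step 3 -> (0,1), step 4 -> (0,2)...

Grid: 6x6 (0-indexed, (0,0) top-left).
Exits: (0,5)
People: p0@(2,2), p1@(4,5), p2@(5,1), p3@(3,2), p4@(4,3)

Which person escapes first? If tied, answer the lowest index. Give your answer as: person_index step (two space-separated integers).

Answer: 1 4

Derivation:
Step 1: p0:(2,2)->(1,2) | p1:(4,5)->(3,5) | p2:(5,1)->(4,1) | p3:(3,2)->(2,2) | p4:(4,3)->(3,3)
Step 2: p0:(1,2)->(0,2) | p1:(3,5)->(2,5) | p2:(4,1)->(3,1) | p3:(2,2)->(1,2) | p4:(3,3)->(2,3)
Step 3: p0:(0,2)->(0,3) | p1:(2,5)->(1,5) | p2:(3,1)->(2,1) | p3:(1,2)->(0,2) | p4:(2,3)->(1,3)
Step 4: p0:(0,3)->(0,4) | p1:(1,5)->(0,5)->EXIT | p2:(2,1)->(1,1) | p3:(0,2)->(0,3) | p4:(1,3)->(0,3)
Step 5: p0:(0,4)->(0,5)->EXIT | p1:escaped | p2:(1,1)->(0,1) | p3:(0,3)->(0,4) | p4:(0,3)->(0,4)
Step 6: p0:escaped | p1:escaped | p2:(0,1)->(0,2) | p3:(0,4)->(0,5)->EXIT | p4:(0,4)->(0,5)->EXIT
Step 7: p0:escaped | p1:escaped | p2:(0,2)->(0,3) | p3:escaped | p4:escaped
Step 8: p0:escaped | p1:escaped | p2:(0,3)->(0,4) | p3:escaped | p4:escaped
Step 9: p0:escaped | p1:escaped | p2:(0,4)->(0,5)->EXIT | p3:escaped | p4:escaped
Exit steps: [5, 4, 9, 6, 6]
First to escape: p1 at step 4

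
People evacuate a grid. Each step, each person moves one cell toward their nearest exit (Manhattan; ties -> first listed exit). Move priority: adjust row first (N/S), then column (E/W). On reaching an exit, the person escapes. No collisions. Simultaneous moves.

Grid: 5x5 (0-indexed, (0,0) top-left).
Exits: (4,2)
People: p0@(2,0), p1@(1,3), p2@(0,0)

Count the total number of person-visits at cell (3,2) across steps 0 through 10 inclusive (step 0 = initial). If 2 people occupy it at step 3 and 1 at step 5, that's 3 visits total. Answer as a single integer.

Answer: 0

Derivation:
Step 0: p0@(2,0) p1@(1,3) p2@(0,0) -> at (3,2): 0 [-], cum=0
Step 1: p0@(3,0) p1@(2,3) p2@(1,0) -> at (3,2): 0 [-], cum=0
Step 2: p0@(4,0) p1@(3,3) p2@(2,0) -> at (3,2): 0 [-], cum=0
Step 3: p0@(4,1) p1@(4,3) p2@(3,0) -> at (3,2): 0 [-], cum=0
Step 4: p0@ESC p1@ESC p2@(4,0) -> at (3,2): 0 [-], cum=0
Step 5: p0@ESC p1@ESC p2@(4,1) -> at (3,2): 0 [-], cum=0
Step 6: p0@ESC p1@ESC p2@ESC -> at (3,2): 0 [-], cum=0
Total visits = 0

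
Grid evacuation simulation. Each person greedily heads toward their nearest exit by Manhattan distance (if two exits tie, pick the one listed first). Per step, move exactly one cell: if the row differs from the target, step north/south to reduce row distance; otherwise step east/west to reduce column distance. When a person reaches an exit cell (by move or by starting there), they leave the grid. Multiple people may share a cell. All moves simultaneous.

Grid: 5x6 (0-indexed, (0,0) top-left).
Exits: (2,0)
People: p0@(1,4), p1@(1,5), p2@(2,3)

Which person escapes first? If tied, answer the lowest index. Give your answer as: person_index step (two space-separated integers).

Step 1: p0:(1,4)->(2,4) | p1:(1,5)->(2,5) | p2:(2,3)->(2,2)
Step 2: p0:(2,4)->(2,3) | p1:(2,5)->(2,4) | p2:(2,2)->(2,1)
Step 3: p0:(2,3)->(2,2) | p1:(2,4)->(2,3) | p2:(2,1)->(2,0)->EXIT
Step 4: p0:(2,2)->(2,1) | p1:(2,3)->(2,2) | p2:escaped
Step 5: p0:(2,1)->(2,0)->EXIT | p1:(2,2)->(2,1) | p2:escaped
Step 6: p0:escaped | p1:(2,1)->(2,0)->EXIT | p2:escaped
Exit steps: [5, 6, 3]
First to escape: p2 at step 3

Answer: 2 3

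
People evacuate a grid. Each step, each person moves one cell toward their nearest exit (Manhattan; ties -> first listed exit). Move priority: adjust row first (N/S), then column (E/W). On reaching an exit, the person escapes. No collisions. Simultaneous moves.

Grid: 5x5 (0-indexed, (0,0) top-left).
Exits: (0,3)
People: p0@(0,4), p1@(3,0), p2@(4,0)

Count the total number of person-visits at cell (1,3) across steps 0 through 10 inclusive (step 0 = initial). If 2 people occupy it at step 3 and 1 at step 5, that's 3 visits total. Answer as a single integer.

Step 0: p0@(0,4) p1@(3,0) p2@(4,0) -> at (1,3): 0 [-], cum=0
Step 1: p0@ESC p1@(2,0) p2@(3,0) -> at (1,3): 0 [-], cum=0
Step 2: p0@ESC p1@(1,0) p2@(2,0) -> at (1,3): 0 [-], cum=0
Step 3: p0@ESC p1@(0,0) p2@(1,0) -> at (1,3): 0 [-], cum=0
Step 4: p0@ESC p1@(0,1) p2@(0,0) -> at (1,3): 0 [-], cum=0
Step 5: p0@ESC p1@(0,2) p2@(0,1) -> at (1,3): 0 [-], cum=0
Step 6: p0@ESC p1@ESC p2@(0,2) -> at (1,3): 0 [-], cum=0
Step 7: p0@ESC p1@ESC p2@ESC -> at (1,3): 0 [-], cum=0
Total visits = 0

Answer: 0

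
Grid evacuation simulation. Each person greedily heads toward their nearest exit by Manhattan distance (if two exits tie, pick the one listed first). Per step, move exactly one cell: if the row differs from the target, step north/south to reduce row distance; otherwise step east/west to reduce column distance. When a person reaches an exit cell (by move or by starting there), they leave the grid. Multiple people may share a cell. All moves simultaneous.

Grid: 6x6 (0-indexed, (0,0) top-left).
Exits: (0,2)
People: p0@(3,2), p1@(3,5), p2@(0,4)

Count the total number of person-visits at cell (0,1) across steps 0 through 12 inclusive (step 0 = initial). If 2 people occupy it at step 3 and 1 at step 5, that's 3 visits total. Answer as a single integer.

Step 0: p0@(3,2) p1@(3,5) p2@(0,4) -> at (0,1): 0 [-], cum=0
Step 1: p0@(2,2) p1@(2,5) p2@(0,3) -> at (0,1): 0 [-], cum=0
Step 2: p0@(1,2) p1@(1,5) p2@ESC -> at (0,1): 0 [-], cum=0
Step 3: p0@ESC p1@(0,5) p2@ESC -> at (0,1): 0 [-], cum=0
Step 4: p0@ESC p1@(0,4) p2@ESC -> at (0,1): 0 [-], cum=0
Step 5: p0@ESC p1@(0,3) p2@ESC -> at (0,1): 0 [-], cum=0
Step 6: p0@ESC p1@ESC p2@ESC -> at (0,1): 0 [-], cum=0
Total visits = 0

Answer: 0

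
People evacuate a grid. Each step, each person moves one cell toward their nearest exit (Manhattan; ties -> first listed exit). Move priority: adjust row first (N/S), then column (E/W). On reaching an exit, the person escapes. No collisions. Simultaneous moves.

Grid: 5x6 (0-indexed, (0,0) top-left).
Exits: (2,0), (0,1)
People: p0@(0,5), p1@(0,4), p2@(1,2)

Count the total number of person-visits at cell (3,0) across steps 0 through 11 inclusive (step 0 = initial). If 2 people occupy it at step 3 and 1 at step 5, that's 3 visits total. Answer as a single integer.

Step 0: p0@(0,5) p1@(0,4) p2@(1,2) -> at (3,0): 0 [-], cum=0
Step 1: p0@(0,4) p1@(0,3) p2@(0,2) -> at (3,0): 0 [-], cum=0
Step 2: p0@(0,3) p1@(0,2) p2@ESC -> at (3,0): 0 [-], cum=0
Step 3: p0@(0,2) p1@ESC p2@ESC -> at (3,0): 0 [-], cum=0
Step 4: p0@ESC p1@ESC p2@ESC -> at (3,0): 0 [-], cum=0
Total visits = 0

Answer: 0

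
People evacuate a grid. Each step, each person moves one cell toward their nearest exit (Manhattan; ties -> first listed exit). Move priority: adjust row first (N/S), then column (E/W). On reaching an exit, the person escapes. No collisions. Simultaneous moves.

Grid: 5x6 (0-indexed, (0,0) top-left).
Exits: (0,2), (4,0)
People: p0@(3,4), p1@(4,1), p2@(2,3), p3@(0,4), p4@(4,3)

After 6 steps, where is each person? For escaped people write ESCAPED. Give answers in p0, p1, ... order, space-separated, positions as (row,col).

Step 1: p0:(3,4)->(2,4) | p1:(4,1)->(4,0)->EXIT | p2:(2,3)->(1,3) | p3:(0,4)->(0,3) | p4:(4,3)->(4,2)
Step 2: p0:(2,4)->(1,4) | p1:escaped | p2:(1,3)->(0,3) | p3:(0,3)->(0,2)->EXIT | p4:(4,2)->(4,1)
Step 3: p0:(1,4)->(0,4) | p1:escaped | p2:(0,3)->(0,2)->EXIT | p3:escaped | p4:(4,1)->(4,0)->EXIT
Step 4: p0:(0,4)->(0,3) | p1:escaped | p2:escaped | p3:escaped | p4:escaped
Step 5: p0:(0,3)->(0,2)->EXIT | p1:escaped | p2:escaped | p3:escaped | p4:escaped

ESCAPED ESCAPED ESCAPED ESCAPED ESCAPED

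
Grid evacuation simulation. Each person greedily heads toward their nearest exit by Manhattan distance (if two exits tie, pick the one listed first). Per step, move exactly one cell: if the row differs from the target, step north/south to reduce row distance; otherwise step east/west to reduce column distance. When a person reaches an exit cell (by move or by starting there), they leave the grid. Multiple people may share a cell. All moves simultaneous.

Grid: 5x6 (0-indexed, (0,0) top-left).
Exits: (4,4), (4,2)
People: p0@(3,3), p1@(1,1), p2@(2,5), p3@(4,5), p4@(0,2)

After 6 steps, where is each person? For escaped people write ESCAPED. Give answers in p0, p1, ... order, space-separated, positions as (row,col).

Step 1: p0:(3,3)->(4,3) | p1:(1,1)->(2,1) | p2:(2,5)->(3,5) | p3:(4,5)->(4,4)->EXIT | p4:(0,2)->(1,2)
Step 2: p0:(4,3)->(4,4)->EXIT | p1:(2,1)->(3,1) | p2:(3,5)->(4,5) | p3:escaped | p4:(1,2)->(2,2)
Step 3: p0:escaped | p1:(3,1)->(4,1) | p2:(4,5)->(4,4)->EXIT | p3:escaped | p4:(2,2)->(3,2)
Step 4: p0:escaped | p1:(4,1)->(4,2)->EXIT | p2:escaped | p3:escaped | p4:(3,2)->(4,2)->EXIT

ESCAPED ESCAPED ESCAPED ESCAPED ESCAPED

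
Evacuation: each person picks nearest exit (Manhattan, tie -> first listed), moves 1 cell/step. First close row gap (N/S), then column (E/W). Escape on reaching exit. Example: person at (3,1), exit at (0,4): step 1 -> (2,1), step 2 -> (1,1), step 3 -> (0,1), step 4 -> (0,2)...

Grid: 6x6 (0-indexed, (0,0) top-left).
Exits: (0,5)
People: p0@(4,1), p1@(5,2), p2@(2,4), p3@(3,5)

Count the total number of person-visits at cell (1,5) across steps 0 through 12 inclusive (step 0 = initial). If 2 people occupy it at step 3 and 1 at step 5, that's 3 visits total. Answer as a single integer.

Answer: 1

Derivation:
Step 0: p0@(4,1) p1@(5,2) p2@(2,4) p3@(3,5) -> at (1,5): 0 [-], cum=0
Step 1: p0@(3,1) p1@(4,2) p2@(1,4) p3@(2,5) -> at (1,5): 0 [-], cum=0
Step 2: p0@(2,1) p1@(3,2) p2@(0,4) p3@(1,5) -> at (1,5): 1 [p3], cum=1
Step 3: p0@(1,1) p1@(2,2) p2@ESC p3@ESC -> at (1,5): 0 [-], cum=1
Step 4: p0@(0,1) p1@(1,2) p2@ESC p3@ESC -> at (1,5): 0 [-], cum=1
Step 5: p0@(0,2) p1@(0,2) p2@ESC p3@ESC -> at (1,5): 0 [-], cum=1
Step 6: p0@(0,3) p1@(0,3) p2@ESC p3@ESC -> at (1,5): 0 [-], cum=1
Step 7: p0@(0,4) p1@(0,4) p2@ESC p3@ESC -> at (1,5): 0 [-], cum=1
Step 8: p0@ESC p1@ESC p2@ESC p3@ESC -> at (1,5): 0 [-], cum=1
Total visits = 1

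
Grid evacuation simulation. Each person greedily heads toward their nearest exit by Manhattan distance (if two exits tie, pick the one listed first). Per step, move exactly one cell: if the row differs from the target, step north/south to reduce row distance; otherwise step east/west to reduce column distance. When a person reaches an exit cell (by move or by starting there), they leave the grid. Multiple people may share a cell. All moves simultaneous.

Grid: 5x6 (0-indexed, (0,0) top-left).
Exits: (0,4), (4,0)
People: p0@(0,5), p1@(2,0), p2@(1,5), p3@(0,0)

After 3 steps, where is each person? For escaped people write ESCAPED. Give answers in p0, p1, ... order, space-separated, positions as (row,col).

Step 1: p0:(0,5)->(0,4)->EXIT | p1:(2,0)->(3,0) | p2:(1,5)->(0,5) | p3:(0,0)->(0,1)
Step 2: p0:escaped | p1:(3,0)->(4,0)->EXIT | p2:(0,5)->(0,4)->EXIT | p3:(0,1)->(0,2)
Step 3: p0:escaped | p1:escaped | p2:escaped | p3:(0,2)->(0,3)

ESCAPED ESCAPED ESCAPED (0,3)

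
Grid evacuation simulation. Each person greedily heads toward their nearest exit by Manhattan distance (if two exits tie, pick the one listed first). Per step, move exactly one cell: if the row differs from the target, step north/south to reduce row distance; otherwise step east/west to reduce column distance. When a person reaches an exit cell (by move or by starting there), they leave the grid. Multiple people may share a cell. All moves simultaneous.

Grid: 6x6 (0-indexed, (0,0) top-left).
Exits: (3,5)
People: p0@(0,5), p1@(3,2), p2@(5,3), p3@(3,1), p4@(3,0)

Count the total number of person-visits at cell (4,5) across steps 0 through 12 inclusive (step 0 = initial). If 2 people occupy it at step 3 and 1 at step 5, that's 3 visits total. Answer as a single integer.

Step 0: p0@(0,5) p1@(3,2) p2@(5,3) p3@(3,1) p4@(3,0) -> at (4,5): 0 [-], cum=0
Step 1: p0@(1,5) p1@(3,3) p2@(4,3) p3@(3,2) p4@(3,1) -> at (4,5): 0 [-], cum=0
Step 2: p0@(2,5) p1@(3,4) p2@(3,3) p3@(3,3) p4@(3,2) -> at (4,5): 0 [-], cum=0
Step 3: p0@ESC p1@ESC p2@(3,4) p3@(3,4) p4@(3,3) -> at (4,5): 0 [-], cum=0
Step 4: p0@ESC p1@ESC p2@ESC p3@ESC p4@(3,4) -> at (4,5): 0 [-], cum=0
Step 5: p0@ESC p1@ESC p2@ESC p3@ESC p4@ESC -> at (4,5): 0 [-], cum=0
Total visits = 0

Answer: 0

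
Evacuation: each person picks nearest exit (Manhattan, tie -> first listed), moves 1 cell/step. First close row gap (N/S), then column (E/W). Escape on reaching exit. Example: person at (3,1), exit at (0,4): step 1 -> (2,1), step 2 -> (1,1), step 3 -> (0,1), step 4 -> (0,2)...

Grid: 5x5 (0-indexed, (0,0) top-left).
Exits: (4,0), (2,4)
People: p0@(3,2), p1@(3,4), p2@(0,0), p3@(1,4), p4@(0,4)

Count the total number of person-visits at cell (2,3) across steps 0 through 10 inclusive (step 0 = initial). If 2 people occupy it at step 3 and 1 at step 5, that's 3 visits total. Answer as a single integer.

Step 0: p0@(3,2) p1@(3,4) p2@(0,0) p3@(1,4) p4@(0,4) -> at (2,3): 0 [-], cum=0
Step 1: p0@(4,2) p1@ESC p2@(1,0) p3@ESC p4@(1,4) -> at (2,3): 0 [-], cum=0
Step 2: p0@(4,1) p1@ESC p2@(2,0) p3@ESC p4@ESC -> at (2,3): 0 [-], cum=0
Step 3: p0@ESC p1@ESC p2@(3,0) p3@ESC p4@ESC -> at (2,3): 0 [-], cum=0
Step 4: p0@ESC p1@ESC p2@ESC p3@ESC p4@ESC -> at (2,3): 0 [-], cum=0
Total visits = 0

Answer: 0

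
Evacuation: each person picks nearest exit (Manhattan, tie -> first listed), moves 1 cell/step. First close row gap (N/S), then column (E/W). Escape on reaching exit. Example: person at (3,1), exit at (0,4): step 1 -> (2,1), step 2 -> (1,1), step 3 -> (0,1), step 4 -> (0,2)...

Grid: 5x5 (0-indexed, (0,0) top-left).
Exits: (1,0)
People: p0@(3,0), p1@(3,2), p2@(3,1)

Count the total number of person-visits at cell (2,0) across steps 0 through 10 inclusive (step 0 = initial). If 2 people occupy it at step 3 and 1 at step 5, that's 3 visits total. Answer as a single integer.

Step 0: p0@(3,0) p1@(3,2) p2@(3,1) -> at (2,0): 0 [-], cum=0
Step 1: p0@(2,0) p1@(2,2) p2@(2,1) -> at (2,0): 1 [p0], cum=1
Step 2: p0@ESC p1@(1,2) p2@(1,1) -> at (2,0): 0 [-], cum=1
Step 3: p0@ESC p1@(1,1) p2@ESC -> at (2,0): 0 [-], cum=1
Step 4: p0@ESC p1@ESC p2@ESC -> at (2,0): 0 [-], cum=1
Total visits = 1

Answer: 1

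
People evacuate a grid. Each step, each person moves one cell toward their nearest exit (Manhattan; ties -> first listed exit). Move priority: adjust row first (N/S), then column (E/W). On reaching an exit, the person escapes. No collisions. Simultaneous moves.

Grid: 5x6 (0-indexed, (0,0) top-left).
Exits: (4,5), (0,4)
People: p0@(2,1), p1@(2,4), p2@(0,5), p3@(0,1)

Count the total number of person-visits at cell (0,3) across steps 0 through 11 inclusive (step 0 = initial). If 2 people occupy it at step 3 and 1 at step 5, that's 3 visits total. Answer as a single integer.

Step 0: p0@(2,1) p1@(2,4) p2@(0,5) p3@(0,1) -> at (0,3): 0 [-], cum=0
Step 1: p0@(1,1) p1@(1,4) p2@ESC p3@(0,2) -> at (0,3): 0 [-], cum=0
Step 2: p0@(0,1) p1@ESC p2@ESC p3@(0,3) -> at (0,3): 1 [p3], cum=1
Step 3: p0@(0,2) p1@ESC p2@ESC p3@ESC -> at (0,3): 0 [-], cum=1
Step 4: p0@(0,3) p1@ESC p2@ESC p3@ESC -> at (0,3): 1 [p0], cum=2
Step 5: p0@ESC p1@ESC p2@ESC p3@ESC -> at (0,3): 0 [-], cum=2
Total visits = 2

Answer: 2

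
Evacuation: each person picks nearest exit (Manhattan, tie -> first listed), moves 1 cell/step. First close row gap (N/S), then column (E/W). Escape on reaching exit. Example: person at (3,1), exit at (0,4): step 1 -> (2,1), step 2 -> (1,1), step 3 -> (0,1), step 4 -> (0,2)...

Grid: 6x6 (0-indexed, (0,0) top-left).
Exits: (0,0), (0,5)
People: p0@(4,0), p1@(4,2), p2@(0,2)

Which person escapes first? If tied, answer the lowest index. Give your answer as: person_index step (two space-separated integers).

Answer: 2 2

Derivation:
Step 1: p0:(4,0)->(3,0) | p1:(4,2)->(3,2) | p2:(0,2)->(0,1)
Step 2: p0:(3,0)->(2,0) | p1:(3,2)->(2,2) | p2:(0,1)->(0,0)->EXIT
Step 3: p0:(2,0)->(1,0) | p1:(2,2)->(1,2) | p2:escaped
Step 4: p0:(1,0)->(0,0)->EXIT | p1:(1,2)->(0,2) | p2:escaped
Step 5: p0:escaped | p1:(0,2)->(0,1) | p2:escaped
Step 6: p0:escaped | p1:(0,1)->(0,0)->EXIT | p2:escaped
Exit steps: [4, 6, 2]
First to escape: p2 at step 2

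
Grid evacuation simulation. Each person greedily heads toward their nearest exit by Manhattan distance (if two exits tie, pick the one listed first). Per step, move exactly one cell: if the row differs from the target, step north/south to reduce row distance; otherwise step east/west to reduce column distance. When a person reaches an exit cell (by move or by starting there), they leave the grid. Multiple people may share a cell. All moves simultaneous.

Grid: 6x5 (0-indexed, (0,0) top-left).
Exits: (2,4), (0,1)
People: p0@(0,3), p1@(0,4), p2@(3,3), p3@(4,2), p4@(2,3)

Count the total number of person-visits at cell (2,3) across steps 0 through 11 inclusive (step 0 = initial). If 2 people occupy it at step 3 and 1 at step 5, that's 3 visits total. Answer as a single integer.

Answer: 3

Derivation:
Step 0: p0@(0,3) p1@(0,4) p2@(3,3) p3@(4,2) p4@(2,3) -> at (2,3): 1 [p4], cum=1
Step 1: p0@(0,2) p1@(1,4) p2@(2,3) p3@(3,2) p4@ESC -> at (2,3): 1 [p2], cum=2
Step 2: p0@ESC p1@ESC p2@ESC p3@(2,2) p4@ESC -> at (2,3): 0 [-], cum=2
Step 3: p0@ESC p1@ESC p2@ESC p3@(2,3) p4@ESC -> at (2,3): 1 [p3], cum=3
Step 4: p0@ESC p1@ESC p2@ESC p3@ESC p4@ESC -> at (2,3): 0 [-], cum=3
Total visits = 3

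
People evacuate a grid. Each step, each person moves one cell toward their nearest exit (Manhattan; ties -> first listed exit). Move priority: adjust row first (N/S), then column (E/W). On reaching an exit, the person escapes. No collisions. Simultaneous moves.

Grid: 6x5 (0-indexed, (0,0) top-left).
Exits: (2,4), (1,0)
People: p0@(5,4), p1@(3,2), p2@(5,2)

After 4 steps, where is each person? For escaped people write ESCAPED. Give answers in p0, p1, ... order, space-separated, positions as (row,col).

Step 1: p0:(5,4)->(4,4) | p1:(3,2)->(2,2) | p2:(5,2)->(4,2)
Step 2: p0:(4,4)->(3,4) | p1:(2,2)->(2,3) | p2:(4,2)->(3,2)
Step 3: p0:(3,4)->(2,4)->EXIT | p1:(2,3)->(2,4)->EXIT | p2:(3,2)->(2,2)
Step 4: p0:escaped | p1:escaped | p2:(2,2)->(2,3)

ESCAPED ESCAPED (2,3)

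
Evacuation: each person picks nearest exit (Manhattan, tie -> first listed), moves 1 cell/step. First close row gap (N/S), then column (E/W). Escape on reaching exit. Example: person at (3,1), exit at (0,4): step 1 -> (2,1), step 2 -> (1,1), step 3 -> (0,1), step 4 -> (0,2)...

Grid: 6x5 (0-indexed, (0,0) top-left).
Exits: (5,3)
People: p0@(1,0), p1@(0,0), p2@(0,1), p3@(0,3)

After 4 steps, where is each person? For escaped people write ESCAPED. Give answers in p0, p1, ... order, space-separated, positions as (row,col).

Step 1: p0:(1,0)->(2,0) | p1:(0,0)->(1,0) | p2:(0,1)->(1,1) | p3:(0,3)->(1,3)
Step 2: p0:(2,0)->(3,0) | p1:(1,0)->(2,0) | p2:(1,1)->(2,1) | p3:(1,3)->(2,3)
Step 3: p0:(3,0)->(4,0) | p1:(2,0)->(3,0) | p2:(2,1)->(3,1) | p3:(2,3)->(3,3)
Step 4: p0:(4,0)->(5,0) | p1:(3,0)->(4,0) | p2:(3,1)->(4,1) | p3:(3,3)->(4,3)

(5,0) (4,0) (4,1) (4,3)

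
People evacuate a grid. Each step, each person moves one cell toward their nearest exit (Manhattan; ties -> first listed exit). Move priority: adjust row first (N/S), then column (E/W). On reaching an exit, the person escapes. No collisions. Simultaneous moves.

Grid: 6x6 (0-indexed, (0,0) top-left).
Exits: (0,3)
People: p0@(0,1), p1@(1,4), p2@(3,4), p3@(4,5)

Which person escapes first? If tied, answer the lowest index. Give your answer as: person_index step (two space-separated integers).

Step 1: p0:(0,1)->(0,2) | p1:(1,4)->(0,4) | p2:(3,4)->(2,4) | p3:(4,5)->(3,5)
Step 2: p0:(0,2)->(0,3)->EXIT | p1:(0,4)->(0,3)->EXIT | p2:(2,4)->(1,4) | p3:(3,5)->(2,5)
Step 3: p0:escaped | p1:escaped | p2:(1,4)->(0,4) | p3:(2,5)->(1,5)
Step 4: p0:escaped | p1:escaped | p2:(0,4)->(0,3)->EXIT | p3:(1,5)->(0,5)
Step 5: p0:escaped | p1:escaped | p2:escaped | p3:(0,5)->(0,4)
Step 6: p0:escaped | p1:escaped | p2:escaped | p3:(0,4)->(0,3)->EXIT
Exit steps: [2, 2, 4, 6]
First to escape: p0 at step 2

Answer: 0 2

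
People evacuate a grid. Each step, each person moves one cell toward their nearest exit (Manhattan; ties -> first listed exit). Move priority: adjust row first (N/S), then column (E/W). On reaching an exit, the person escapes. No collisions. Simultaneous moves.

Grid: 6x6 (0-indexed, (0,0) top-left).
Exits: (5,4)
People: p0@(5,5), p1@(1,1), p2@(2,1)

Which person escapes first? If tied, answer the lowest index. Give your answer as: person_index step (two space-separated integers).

Step 1: p0:(5,5)->(5,4)->EXIT | p1:(1,1)->(2,1) | p2:(2,1)->(3,1)
Step 2: p0:escaped | p1:(2,1)->(3,1) | p2:(3,1)->(4,1)
Step 3: p0:escaped | p1:(3,1)->(4,1) | p2:(4,1)->(5,1)
Step 4: p0:escaped | p1:(4,1)->(5,1) | p2:(5,1)->(5,2)
Step 5: p0:escaped | p1:(5,1)->(5,2) | p2:(5,2)->(5,3)
Step 6: p0:escaped | p1:(5,2)->(5,3) | p2:(5,3)->(5,4)->EXIT
Step 7: p0:escaped | p1:(5,3)->(5,4)->EXIT | p2:escaped
Exit steps: [1, 7, 6]
First to escape: p0 at step 1

Answer: 0 1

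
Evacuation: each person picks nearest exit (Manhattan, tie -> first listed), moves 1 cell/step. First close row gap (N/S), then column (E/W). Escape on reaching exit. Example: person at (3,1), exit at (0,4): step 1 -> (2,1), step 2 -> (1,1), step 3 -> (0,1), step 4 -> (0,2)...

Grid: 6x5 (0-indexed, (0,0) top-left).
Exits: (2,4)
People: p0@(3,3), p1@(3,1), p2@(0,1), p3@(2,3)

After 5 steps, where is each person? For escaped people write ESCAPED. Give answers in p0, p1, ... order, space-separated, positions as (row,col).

Step 1: p0:(3,3)->(2,3) | p1:(3,1)->(2,1) | p2:(0,1)->(1,1) | p3:(2,3)->(2,4)->EXIT
Step 2: p0:(2,3)->(2,4)->EXIT | p1:(2,1)->(2,2) | p2:(1,1)->(2,1) | p3:escaped
Step 3: p0:escaped | p1:(2,2)->(2,3) | p2:(2,1)->(2,2) | p3:escaped
Step 4: p0:escaped | p1:(2,3)->(2,4)->EXIT | p2:(2,2)->(2,3) | p3:escaped
Step 5: p0:escaped | p1:escaped | p2:(2,3)->(2,4)->EXIT | p3:escaped

ESCAPED ESCAPED ESCAPED ESCAPED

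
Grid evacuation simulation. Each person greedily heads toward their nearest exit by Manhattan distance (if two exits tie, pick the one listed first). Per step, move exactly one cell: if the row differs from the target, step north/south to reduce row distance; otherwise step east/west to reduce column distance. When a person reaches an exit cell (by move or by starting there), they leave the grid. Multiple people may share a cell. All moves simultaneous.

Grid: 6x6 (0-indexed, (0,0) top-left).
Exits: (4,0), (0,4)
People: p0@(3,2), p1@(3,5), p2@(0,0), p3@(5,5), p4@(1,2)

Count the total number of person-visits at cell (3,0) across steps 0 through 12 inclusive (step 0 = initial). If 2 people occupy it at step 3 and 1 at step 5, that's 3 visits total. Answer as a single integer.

Step 0: p0@(3,2) p1@(3,5) p2@(0,0) p3@(5,5) p4@(1,2) -> at (3,0): 0 [-], cum=0
Step 1: p0@(4,2) p1@(2,5) p2@(1,0) p3@(4,5) p4@(0,2) -> at (3,0): 0 [-], cum=0
Step 2: p0@(4,1) p1@(1,5) p2@(2,0) p3@(4,4) p4@(0,3) -> at (3,0): 0 [-], cum=0
Step 3: p0@ESC p1@(0,5) p2@(3,0) p3@(4,3) p4@ESC -> at (3,0): 1 [p2], cum=1
Step 4: p0@ESC p1@ESC p2@ESC p3@(4,2) p4@ESC -> at (3,0): 0 [-], cum=1
Step 5: p0@ESC p1@ESC p2@ESC p3@(4,1) p4@ESC -> at (3,0): 0 [-], cum=1
Step 6: p0@ESC p1@ESC p2@ESC p3@ESC p4@ESC -> at (3,0): 0 [-], cum=1
Total visits = 1

Answer: 1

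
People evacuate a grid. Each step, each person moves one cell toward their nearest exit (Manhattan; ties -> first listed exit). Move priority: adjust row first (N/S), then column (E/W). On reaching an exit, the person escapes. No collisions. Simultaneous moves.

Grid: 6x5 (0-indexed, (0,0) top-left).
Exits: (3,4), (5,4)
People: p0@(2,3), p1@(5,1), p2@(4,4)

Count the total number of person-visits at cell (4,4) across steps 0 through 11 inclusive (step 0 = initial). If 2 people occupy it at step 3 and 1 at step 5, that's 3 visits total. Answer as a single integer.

Answer: 1

Derivation:
Step 0: p0@(2,3) p1@(5,1) p2@(4,4) -> at (4,4): 1 [p2], cum=1
Step 1: p0@(3,3) p1@(5,2) p2@ESC -> at (4,4): 0 [-], cum=1
Step 2: p0@ESC p1@(5,3) p2@ESC -> at (4,4): 0 [-], cum=1
Step 3: p0@ESC p1@ESC p2@ESC -> at (4,4): 0 [-], cum=1
Total visits = 1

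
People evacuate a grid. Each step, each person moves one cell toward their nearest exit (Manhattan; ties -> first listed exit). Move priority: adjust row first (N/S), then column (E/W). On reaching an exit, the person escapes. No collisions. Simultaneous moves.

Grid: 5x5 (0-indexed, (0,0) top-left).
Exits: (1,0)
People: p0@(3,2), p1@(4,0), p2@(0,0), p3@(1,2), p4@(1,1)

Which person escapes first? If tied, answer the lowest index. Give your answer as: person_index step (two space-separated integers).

Answer: 2 1

Derivation:
Step 1: p0:(3,2)->(2,2) | p1:(4,0)->(3,0) | p2:(0,0)->(1,0)->EXIT | p3:(1,2)->(1,1) | p4:(1,1)->(1,0)->EXIT
Step 2: p0:(2,2)->(1,2) | p1:(3,0)->(2,0) | p2:escaped | p3:(1,1)->(1,0)->EXIT | p4:escaped
Step 3: p0:(1,2)->(1,1) | p1:(2,0)->(1,0)->EXIT | p2:escaped | p3:escaped | p4:escaped
Step 4: p0:(1,1)->(1,0)->EXIT | p1:escaped | p2:escaped | p3:escaped | p4:escaped
Exit steps: [4, 3, 1, 2, 1]
First to escape: p2 at step 1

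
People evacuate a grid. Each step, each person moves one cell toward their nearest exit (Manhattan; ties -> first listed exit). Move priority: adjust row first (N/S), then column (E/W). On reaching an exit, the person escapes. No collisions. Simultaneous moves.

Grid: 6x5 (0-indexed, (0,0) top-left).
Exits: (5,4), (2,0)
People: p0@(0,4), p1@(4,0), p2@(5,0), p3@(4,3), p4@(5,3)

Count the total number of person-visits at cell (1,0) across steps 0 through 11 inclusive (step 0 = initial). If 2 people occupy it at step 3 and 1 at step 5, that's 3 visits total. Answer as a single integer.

Answer: 0

Derivation:
Step 0: p0@(0,4) p1@(4,0) p2@(5,0) p3@(4,3) p4@(5,3) -> at (1,0): 0 [-], cum=0
Step 1: p0@(1,4) p1@(3,0) p2@(4,0) p3@(5,3) p4@ESC -> at (1,0): 0 [-], cum=0
Step 2: p0@(2,4) p1@ESC p2@(3,0) p3@ESC p4@ESC -> at (1,0): 0 [-], cum=0
Step 3: p0@(3,4) p1@ESC p2@ESC p3@ESC p4@ESC -> at (1,0): 0 [-], cum=0
Step 4: p0@(4,4) p1@ESC p2@ESC p3@ESC p4@ESC -> at (1,0): 0 [-], cum=0
Step 5: p0@ESC p1@ESC p2@ESC p3@ESC p4@ESC -> at (1,0): 0 [-], cum=0
Total visits = 0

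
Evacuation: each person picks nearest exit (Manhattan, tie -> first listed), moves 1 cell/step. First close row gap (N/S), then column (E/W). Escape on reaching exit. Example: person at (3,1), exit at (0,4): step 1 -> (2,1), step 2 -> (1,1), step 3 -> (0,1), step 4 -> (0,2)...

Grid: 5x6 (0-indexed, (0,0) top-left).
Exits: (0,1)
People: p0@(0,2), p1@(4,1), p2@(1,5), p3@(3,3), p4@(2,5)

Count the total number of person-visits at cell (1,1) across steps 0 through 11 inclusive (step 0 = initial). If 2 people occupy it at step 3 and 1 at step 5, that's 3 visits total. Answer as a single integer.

Answer: 1

Derivation:
Step 0: p0@(0,2) p1@(4,1) p2@(1,5) p3@(3,3) p4@(2,5) -> at (1,1): 0 [-], cum=0
Step 1: p0@ESC p1@(3,1) p2@(0,5) p3@(2,3) p4@(1,5) -> at (1,1): 0 [-], cum=0
Step 2: p0@ESC p1@(2,1) p2@(0,4) p3@(1,3) p4@(0,5) -> at (1,1): 0 [-], cum=0
Step 3: p0@ESC p1@(1,1) p2@(0,3) p3@(0,3) p4@(0,4) -> at (1,1): 1 [p1], cum=1
Step 4: p0@ESC p1@ESC p2@(0,2) p3@(0,2) p4@(0,3) -> at (1,1): 0 [-], cum=1
Step 5: p0@ESC p1@ESC p2@ESC p3@ESC p4@(0,2) -> at (1,1): 0 [-], cum=1
Step 6: p0@ESC p1@ESC p2@ESC p3@ESC p4@ESC -> at (1,1): 0 [-], cum=1
Total visits = 1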